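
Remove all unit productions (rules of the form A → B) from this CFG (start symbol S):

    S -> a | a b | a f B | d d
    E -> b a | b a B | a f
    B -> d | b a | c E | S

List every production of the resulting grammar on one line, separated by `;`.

S -> a | a b | a f B | d d; E -> b a | b a B | a f; B -> d | b a | c E | a | a b | a f B | d d

Unit pairs: B ⇒* {S}.
For each unit pair (A, B), copy every non-unit production of B to A, then drop all unit productions.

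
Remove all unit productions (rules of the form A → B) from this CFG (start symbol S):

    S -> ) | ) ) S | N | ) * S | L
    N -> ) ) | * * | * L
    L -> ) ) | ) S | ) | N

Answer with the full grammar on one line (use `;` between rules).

Unit pairs: L ⇒* {N}; S ⇒* {L, N}.
For each unit pair (A, B), copy every non-unit production of B to A, then drop all unit productions.

S -> ) ) | ) S | ) | ) ) S | ) * S | * * | * L; N -> ) ) | * * | * L; L -> ) ) | ) S | ) | * * | * L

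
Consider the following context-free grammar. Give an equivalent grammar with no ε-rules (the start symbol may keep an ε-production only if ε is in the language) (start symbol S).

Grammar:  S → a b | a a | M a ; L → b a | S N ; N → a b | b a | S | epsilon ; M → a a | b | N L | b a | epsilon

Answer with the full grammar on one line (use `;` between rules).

S → a b | a a | M a | a; L → b a | S N | S; N → a b | b a | S; M → a a | b | N L | L | b a

The nullable symbols are {M, N}.
ε ∉ L(G), so no ε-production is kept.
For each production, add variants omitting each subset of nullable occurrences: S → M a gives M a | a. L → S N gives S N | S. M → N L gives N L | L.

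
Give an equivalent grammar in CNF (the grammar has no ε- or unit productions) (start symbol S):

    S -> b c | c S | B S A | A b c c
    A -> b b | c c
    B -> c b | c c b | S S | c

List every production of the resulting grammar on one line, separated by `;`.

S -> X1 X2 | X2 S | B Y1 | A Y2; A -> X1 X1 | X2 X2; B -> X2 X1 | X2 Y4 | S S | c; X1 -> b; X2 -> c; Y1 -> S A; Y2 -> X1 Y3; Y3 -> X2 X2; Y4 -> X2 X1

Introduce a nonterminal for each terminal appearing in a rule of length ≥ 2: X1 → b, X2 → c.
Binarize each right-hand side of length ≥ 3 by chaining fresh nonterminals (Y1, Y2, …): affected rules were S → B S A; S → A X1 X2 X2; B → X2 X2 X1.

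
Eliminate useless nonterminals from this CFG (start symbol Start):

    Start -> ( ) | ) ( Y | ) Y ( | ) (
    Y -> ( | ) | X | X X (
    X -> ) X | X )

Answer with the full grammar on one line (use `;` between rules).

Generating nonterminals: {Start, Y}.
Reachable from Start after that: {Start, Y}.
Removed useless symbols: {X} and every production mentioning them.

Start -> ( ) | ) ( Y | ) Y ( | ) (; Y -> ( | )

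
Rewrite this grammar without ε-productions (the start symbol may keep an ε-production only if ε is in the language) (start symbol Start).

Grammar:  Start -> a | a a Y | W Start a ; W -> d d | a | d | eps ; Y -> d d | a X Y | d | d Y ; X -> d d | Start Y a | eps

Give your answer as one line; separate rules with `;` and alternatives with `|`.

Nullable nonterminals: {W, X}.
ε ∉ L(G), so no ε-production is kept.
Add the nullable-subset variants: Start → W Start a gives W Start a | Start a. Y → a X Y gives a X Y | a Y.

Start -> a | a a Y | W Start a | Start a; W -> d d | a | d; Y -> d d | a X Y | a Y | d | d Y; X -> d d | Start Y a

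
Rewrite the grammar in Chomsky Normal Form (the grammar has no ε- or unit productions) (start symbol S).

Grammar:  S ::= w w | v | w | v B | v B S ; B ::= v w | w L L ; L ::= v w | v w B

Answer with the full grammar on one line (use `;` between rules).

S ::= X1 X1 | v | w | X2 B | X2 Y1; B ::= X2 X1 | X1 Y2; L ::= X2 X1 | X2 Y3; X1 ::= w; X2 ::= v; Y1 ::= B S; Y2 ::= L L; Y3 ::= X1 B

Introduce a nonterminal for each terminal appearing in a rule of length ≥ 2: X1 → w, X2 → v.
Binarize each right-hand side of length ≥ 3 by chaining fresh nonterminals (Y1, Y2, …): affected rules were S → X2 B S; B → X1 L L; L → X2 X1 B.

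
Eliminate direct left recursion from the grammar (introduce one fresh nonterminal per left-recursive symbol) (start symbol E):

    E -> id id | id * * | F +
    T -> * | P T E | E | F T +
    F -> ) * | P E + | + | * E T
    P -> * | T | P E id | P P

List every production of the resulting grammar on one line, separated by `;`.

E -> id id | id * * | F +; T -> * | P T E | E | F T +; F -> ) * | P E + | + | * E T; P -> * P' | T P'; P' -> E id P' | P P' | epsilon

Left recursion appears on P.
For P: α = {E id, P}, β = {*, T}. Rewrite as P → β P' and P' → α P' | ε.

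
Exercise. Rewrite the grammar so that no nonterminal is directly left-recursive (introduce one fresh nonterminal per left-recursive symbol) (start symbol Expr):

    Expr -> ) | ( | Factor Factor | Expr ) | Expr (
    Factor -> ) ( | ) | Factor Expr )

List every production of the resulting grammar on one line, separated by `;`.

Directly left-recursive nonterminals: Expr, Factor.
For Expr: α = {), (}, β = {), (, Factor Factor}. Rewrite as Expr → β Expr1 and Expr1 → α Expr1 | ε.
For Factor: α = {Expr )}, β = {) (, )}. Rewrite as Factor → β Factor1 and Factor1 → α Factor1 | ε.

Expr -> ) Expr1 | ( Expr1 | Factor Factor Expr1; Factor -> ) ( Factor1 | ) Factor1; Expr1 -> ) Expr1 | ( Expr1 | epsilon; Factor1 -> Expr ) Factor1 | epsilon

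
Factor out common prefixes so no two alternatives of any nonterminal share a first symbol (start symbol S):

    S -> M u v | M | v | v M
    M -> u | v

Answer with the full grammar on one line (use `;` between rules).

S has alternatives sharing prefix 'M': factor to S → M S' with S' → u v | ε.
S has alternatives sharing prefix 'v': factor to S → v S'' with S'' → ε | M.

S -> M S' | v S''; M -> u | v; S' -> u v | epsilon; S'' -> epsilon | M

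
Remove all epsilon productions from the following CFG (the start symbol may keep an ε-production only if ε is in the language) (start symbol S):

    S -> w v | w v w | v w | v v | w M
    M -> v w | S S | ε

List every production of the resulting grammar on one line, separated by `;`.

Nullable nonterminals: {M}.
ε ∉ L(G), so no ε-production is kept.
Expand every rule over subsets of its nullable positions: S → w M gives w M | w.

S -> w v | w v w | v w | v v | w M | w; M -> v w | S S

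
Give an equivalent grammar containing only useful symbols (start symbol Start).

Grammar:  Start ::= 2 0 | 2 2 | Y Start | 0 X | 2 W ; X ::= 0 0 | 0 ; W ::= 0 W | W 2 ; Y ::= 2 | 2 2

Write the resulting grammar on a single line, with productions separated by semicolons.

Generating nonterminals: {Start, X, Y}.
Reachable from Start after that: {Start, X, Y}.
Removed useless symbols: {W} and every production mentioning them.

Start ::= 2 0 | 2 2 | Y Start | 0 X; X ::= 0 0 | 0; Y ::= 2 | 2 2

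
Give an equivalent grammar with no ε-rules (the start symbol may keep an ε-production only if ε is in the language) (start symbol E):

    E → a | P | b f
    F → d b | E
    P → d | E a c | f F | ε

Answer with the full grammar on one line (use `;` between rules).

E → a | P | b f | ε; F → d b | E; P → d | E a c | a c | f F | f

Nullable nonterminals: {E, F, P}.
ε ∈ L(G) since E is nullable, so keep E → ε.
For each production, add variants omitting each subset of nullable occurrences: P → E a c gives E a c | a c. P → f F gives f F | f.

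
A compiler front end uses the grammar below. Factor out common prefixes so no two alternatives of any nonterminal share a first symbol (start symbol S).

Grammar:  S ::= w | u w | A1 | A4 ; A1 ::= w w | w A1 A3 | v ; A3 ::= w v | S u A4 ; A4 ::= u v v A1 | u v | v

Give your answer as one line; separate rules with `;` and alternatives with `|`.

A1 has alternatives sharing prefix 'w': factor to A1 → w A1' with A1' → w | A1 A3.
A4 has alternatives sharing prefix 'u v': factor to A4 → u v A4' with A4' → v A1 | ε.

S ::= w | u w | A1 | A4; A1 ::= v | w A1'; A3 ::= w v | S u A4; A4 ::= v | u v A4'; A1' ::= w | A1 A3; A4' ::= v A1 | ε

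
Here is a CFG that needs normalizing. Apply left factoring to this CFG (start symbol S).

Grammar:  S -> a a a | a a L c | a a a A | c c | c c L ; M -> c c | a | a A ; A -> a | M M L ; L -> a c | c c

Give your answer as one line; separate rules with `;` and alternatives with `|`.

S -> a a S' | c c S''; M -> c c | a M'; A -> a | M M L; L -> a c | c c; S' -> L c | a S'''; S'' -> ε | L; M' -> ε | A; S''' -> ε | A

S has alternatives sharing prefix 'a a': factor to S → a a S' with S' → a | L c | a A.
S has alternatives sharing prefix 'c c': factor to S → c c S'' with S'' → ε | L.
M has alternatives sharing prefix 'a': factor to M → a M' with M' → ε | A.
S' has alternatives sharing prefix 'a': factor to S' → a S''' with S''' → ε | A.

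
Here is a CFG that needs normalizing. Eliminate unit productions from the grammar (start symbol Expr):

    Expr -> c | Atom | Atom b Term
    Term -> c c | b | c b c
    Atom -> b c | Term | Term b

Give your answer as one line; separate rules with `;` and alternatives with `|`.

Unit pairs: Atom ⇒* {Term}; Expr ⇒* {Atom, Term}.
Replace each nonterminal's rules with the union of the non-unit rules of every nonterminal it unit-derives.

Expr -> c c | b | c b c | b c | Term b | c | Atom b Term; Term -> c c | b | c b c; Atom -> c c | b | c b c | b c | Term b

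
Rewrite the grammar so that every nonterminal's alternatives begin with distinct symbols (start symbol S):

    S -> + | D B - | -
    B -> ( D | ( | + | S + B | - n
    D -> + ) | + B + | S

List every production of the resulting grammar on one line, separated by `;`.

S -> + | D B - | -; B -> + | S + B | - n | ( B'; D -> S | + D'; B' -> D | ε; D' -> ) | B +

B has alternatives sharing prefix '(': factor to B → ( B' with B' → D | ε.
D has alternatives sharing prefix '+': factor to D → + D' with D' → ) | B +.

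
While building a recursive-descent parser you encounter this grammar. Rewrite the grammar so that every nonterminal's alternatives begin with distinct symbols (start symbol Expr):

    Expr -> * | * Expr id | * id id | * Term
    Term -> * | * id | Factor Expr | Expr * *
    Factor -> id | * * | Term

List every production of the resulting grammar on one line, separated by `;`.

Expr -> * Expr1; Term -> Factor Expr | Expr * * | * Term1; Factor -> id | * * | Term; Expr1 -> ε | Expr id | id id | Term; Term1 -> ε | id

Expr has alternatives sharing prefix '*': factor to Expr → * Expr1 with Expr1 → ε | Expr id | id id | Term.
Term has alternatives sharing prefix '*': factor to Term → * Term1 with Term1 → ε | id.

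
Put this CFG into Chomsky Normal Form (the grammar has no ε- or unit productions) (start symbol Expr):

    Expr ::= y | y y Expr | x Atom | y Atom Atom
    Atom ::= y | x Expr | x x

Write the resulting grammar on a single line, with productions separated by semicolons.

Introduce a nonterminal for each terminal appearing in a rule of length ≥ 2: X1 → y, X2 → x.
Binarize each right-hand side of length ≥ 3 by chaining fresh nonterminals (Y1, Y2, …): affected rules were Expr → X1 X1 Expr; Expr → X1 Atom Atom.

Expr ::= y | X1 Y1 | X2 Atom | X1 Y2; Atom ::= y | X2 Expr | X2 X2; X1 ::= y; X2 ::= x; Y1 ::= X1 Expr; Y2 ::= Atom Atom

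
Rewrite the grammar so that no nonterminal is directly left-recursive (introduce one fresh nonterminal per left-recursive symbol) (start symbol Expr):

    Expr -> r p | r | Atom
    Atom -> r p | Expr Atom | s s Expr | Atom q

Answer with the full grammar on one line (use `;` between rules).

Expr -> r p | r | Atom; Atom -> r p Atom1 | Expr Atom Atom1 | s s Expr Atom1; Atom1 -> q Atom1 | ε

Directly left-recursive nonterminal: Atom.
For Atom: α = {q}, β = {r p, Expr Atom, s s Expr}. Rewrite as Atom → β Atom1 and Atom1 → α Atom1 | ε.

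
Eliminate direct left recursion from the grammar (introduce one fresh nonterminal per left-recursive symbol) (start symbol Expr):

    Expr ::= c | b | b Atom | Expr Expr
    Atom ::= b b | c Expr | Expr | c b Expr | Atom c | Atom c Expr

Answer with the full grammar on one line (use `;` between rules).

Directly left-recursive nonterminals: Expr, Atom.
For Expr: α = {Expr}, β = {c, b, b Atom}. Rewrite as Expr → β Expr1 and Expr1 → α Expr1 | ε.
For Atom: α = {c, c Expr}, β = {b b, c Expr, Expr, c b Expr}. Rewrite as Atom → β Atom1 and Atom1 → α Atom1 | ε.

Expr ::= c Expr1 | b Expr1 | b Atom Expr1; Atom ::= b b Atom1 | c Expr Atom1 | Expr Atom1 | c b Expr Atom1; Expr1 ::= Expr Expr1 | ε; Atom1 ::= c Atom1 | c Expr Atom1 | ε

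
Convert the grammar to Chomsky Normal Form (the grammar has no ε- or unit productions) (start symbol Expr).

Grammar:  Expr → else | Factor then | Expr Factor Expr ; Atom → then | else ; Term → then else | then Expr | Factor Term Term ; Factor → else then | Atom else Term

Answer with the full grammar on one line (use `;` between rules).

Introduce a nonterminal for each terminal appearing in a rule of length ≥ 2: X1 → then, X2 → else.
Binarize each right-hand side of length ≥ 3 by chaining fresh nonterminals (Y1, Y2, …): affected rules were Expr → Expr Factor Expr; Term → Factor Term Term; Factor → Atom X2 Term.

Expr → else | Factor X1 | Expr Y1; Atom → then | else; Term → X1 X2 | X1 Expr | Factor Y2; Factor → X2 X1 | Atom Y3; X1 → then; X2 → else; Y1 → Factor Expr; Y2 → Term Term; Y3 → X2 Term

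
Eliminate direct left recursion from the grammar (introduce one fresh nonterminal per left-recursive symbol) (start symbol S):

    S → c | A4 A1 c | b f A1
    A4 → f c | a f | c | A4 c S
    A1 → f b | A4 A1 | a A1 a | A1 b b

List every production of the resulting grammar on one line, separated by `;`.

Left recursion appears on A4, A1.
For A4: α = {c S}, β = {f c, a f, c}. Rewrite as A4 → β A4' and A4' → α A4' | ε.
For A1: α = {b b}, β = {f b, A4 A1, a A1 a}. Rewrite as A1 → β A1' and A1' → α A1' | ε.

S → c | A4 A1 c | b f A1; A4 → f c A4' | a f A4' | c A4'; A1 → f b A1' | A4 A1 A1' | a A1 a A1'; A4' → c S A4' | ε; A1' → b b A1' | ε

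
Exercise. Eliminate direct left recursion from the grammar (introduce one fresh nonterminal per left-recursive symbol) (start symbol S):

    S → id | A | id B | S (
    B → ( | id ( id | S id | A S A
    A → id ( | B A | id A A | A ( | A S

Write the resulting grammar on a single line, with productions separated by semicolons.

S → id S' | A S' | id B S'; B → ( | id ( id | S id | A S A; A → id ( A' | B A A' | id A A A'; S' → ( S' | ε; A' → ( A' | S A' | ε

Left recursion appears on S, A.
For S: α = {(}, β = {id, A, id B}. Rewrite as S → β S' and S' → α S' | ε.
For A: α = {(, S}, β = {id (, B A, id A A}. Rewrite as A → β A' and A' → α A' | ε.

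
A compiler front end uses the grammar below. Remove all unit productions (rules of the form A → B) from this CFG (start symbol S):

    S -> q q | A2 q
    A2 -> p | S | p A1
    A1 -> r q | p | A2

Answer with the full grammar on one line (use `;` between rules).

Unit pairs: A1 ⇒* {A2, S}; A2 ⇒* {S}.
Replace each nonterminal's rules with the union of the non-unit rules of every nonterminal it unit-derives.

S -> q q | A2 q; A2 -> p | p A1 | q q | A2 q; A1 -> p | p A1 | r q | q q | A2 q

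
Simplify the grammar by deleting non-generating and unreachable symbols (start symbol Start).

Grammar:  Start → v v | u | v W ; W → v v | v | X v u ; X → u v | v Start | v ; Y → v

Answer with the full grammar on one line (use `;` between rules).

Start → v v | u | v W; W → v v | v | X v u; X → u v | v Start | v

Generating nonterminals: {Start, W, X, Y}.
Reachable from Start after that: {Start, W, X}.
Removed useless symbols: {Y} and every production mentioning them.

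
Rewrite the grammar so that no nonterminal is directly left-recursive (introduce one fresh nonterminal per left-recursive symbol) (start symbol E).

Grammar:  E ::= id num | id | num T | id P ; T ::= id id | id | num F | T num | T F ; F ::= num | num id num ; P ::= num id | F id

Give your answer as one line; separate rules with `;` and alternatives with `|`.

T is directly left-recursive.
For T: α = {num, F}, β = {id id, id, num F}. Rewrite as T → β T' and T' → α T' | ε.

E ::= id num | id | num T | id P; T ::= id id T' | id T' | num F T'; F ::= num | num id num; P ::= num id | F id; T' ::= num T' | F T' | ε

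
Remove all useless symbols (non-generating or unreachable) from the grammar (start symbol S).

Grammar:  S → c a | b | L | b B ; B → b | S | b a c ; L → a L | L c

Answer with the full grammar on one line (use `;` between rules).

S → c a | b | b B; B → b | S | b a c

Generating nonterminals: {B, S}.
Reachable from S after that: {B, S}.
Removed useless symbols: {L} and every production mentioning them.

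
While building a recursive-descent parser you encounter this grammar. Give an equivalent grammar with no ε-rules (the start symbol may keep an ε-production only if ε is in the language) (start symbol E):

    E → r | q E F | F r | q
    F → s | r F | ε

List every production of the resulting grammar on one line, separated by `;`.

E → r | q E F | q E | F r | q; F → s | r F | r

Nullable nonterminals: {F}.
ε ∉ L(G), so no ε-production is kept.
Add the nullable-subset variants: E → q E F gives q E F | q E. F → r F gives r F | r.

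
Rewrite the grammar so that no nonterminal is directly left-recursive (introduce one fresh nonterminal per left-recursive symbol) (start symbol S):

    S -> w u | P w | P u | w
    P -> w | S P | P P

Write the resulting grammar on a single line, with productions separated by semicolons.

S -> w u | P w | P u | w; P -> w P' | S P P'; P' -> P P' | ε

P is directly left-recursive.
For P: α = {P}, β = {w, S P}. Rewrite as P → β P' and P' → α P' | ε.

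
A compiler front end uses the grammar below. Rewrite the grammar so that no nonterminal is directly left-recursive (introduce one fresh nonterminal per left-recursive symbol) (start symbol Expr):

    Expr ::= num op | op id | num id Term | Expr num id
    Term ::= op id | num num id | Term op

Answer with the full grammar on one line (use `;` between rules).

Expr ::= num op Expr1 | op id Expr1 | num id Term Expr1; Term ::= op id Term1 | num num id Term1; Expr1 ::= num id Expr1 | ε; Term1 ::= op Term1 | ε

Expr, Term are directly left-recursive.
For Expr: α = {num id}, β = {num op, op id, num id Term}. Rewrite as Expr → β Expr1 and Expr1 → α Expr1 | ε.
For Term: α = {op}, β = {op id, num num id}. Rewrite as Term → β Term1 and Term1 → α Term1 | ε.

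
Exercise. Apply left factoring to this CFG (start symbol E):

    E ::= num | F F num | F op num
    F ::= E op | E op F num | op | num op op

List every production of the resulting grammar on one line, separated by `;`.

E ::= num | F E'; F ::= op | num op op | E op F'; E' ::= F num | op num; F' ::= ε | F num

E has alternatives sharing prefix 'F': factor to E → F E' with E' → F num | op num.
F has alternatives sharing prefix 'E op': factor to F → E op F' with F' → ε | F num.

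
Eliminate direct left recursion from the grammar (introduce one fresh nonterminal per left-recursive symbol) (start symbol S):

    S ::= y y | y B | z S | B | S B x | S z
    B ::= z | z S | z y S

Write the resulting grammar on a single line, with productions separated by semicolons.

S ::= y y S' | y B S' | z S S' | B S'; B ::= z | z S | z y S; S' ::= B x S' | z S' | eps

S is directly left-recursive.
For S: α = {B x, z}, β = {y y, y B, z S, B}. Rewrite as S → β S' and S' → α S' | ε.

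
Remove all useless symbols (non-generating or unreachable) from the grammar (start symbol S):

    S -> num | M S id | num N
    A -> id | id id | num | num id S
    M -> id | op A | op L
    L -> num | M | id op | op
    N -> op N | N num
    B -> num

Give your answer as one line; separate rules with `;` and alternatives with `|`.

Generating nonterminals: {A, B, L, M, S}.
Reachable from S after that: {A, L, M, S}.
Removed useless symbols: {B, N} and every production mentioning them.

S -> num | M S id; A -> id | id id | num | num id S; M -> id | op A | op L; L -> num | M | id op | op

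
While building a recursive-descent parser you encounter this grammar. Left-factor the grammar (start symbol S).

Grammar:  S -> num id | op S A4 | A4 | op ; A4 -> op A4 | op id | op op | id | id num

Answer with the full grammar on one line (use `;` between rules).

S -> num id | A4 | op S'; A4 -> op A4' | id A4''; S' -> S A4 | ε; A4' -> A4 | id | op; A4'' -> ε | num

S has alternatives sharing prefix 'op': factor to S → op S' with S' → S A4 | ε.
A4 has alternatives sharing prefix 'op': factor to A4 → op A4' with A4' → A4 | id | op.
A4 has alternatives sharing prefix 'id': factor to A4 → id A4'' with A4'' → ε | num.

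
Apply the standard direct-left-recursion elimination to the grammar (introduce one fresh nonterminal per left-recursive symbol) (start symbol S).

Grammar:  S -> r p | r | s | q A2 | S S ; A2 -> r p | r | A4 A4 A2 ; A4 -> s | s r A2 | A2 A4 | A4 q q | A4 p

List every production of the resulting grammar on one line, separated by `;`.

S -> r p S' | r S' | s S' | q A2 S'; A2 -> r p | r | A4 A4 A2; A4 -> s A4' | s r A2 A4' | A2 A4 A4'; S' -> S S' | ε; A4' -> q q A4' | p A4' | ε

Left recursion appears on S, A4.
For S: α = {S}, β = {r p, r, s, q A2}. Rewrite as S → β S' and S' → α S' | ε.
For A4: α = {q q, p}, β = {s, s r A2, A2 A4}. Rewrite as A4 → β A4' and A4' → α A4' | ε.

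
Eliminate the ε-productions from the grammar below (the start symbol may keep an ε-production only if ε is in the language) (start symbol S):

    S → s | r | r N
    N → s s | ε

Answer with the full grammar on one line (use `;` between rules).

Nullable nonterminals: {N}.
ε ∉ L(G), so no ε-production is kept.

S → s | r | r N; N → s s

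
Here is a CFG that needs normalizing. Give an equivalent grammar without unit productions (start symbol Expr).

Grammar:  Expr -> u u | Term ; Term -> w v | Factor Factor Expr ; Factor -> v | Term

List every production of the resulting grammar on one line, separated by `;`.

Expr -> w v | Factor Factor Expr | u u; Term -> w v | Factor Factor Expr; Factor -> w v | Factor Factor Expr | v

Unit pairs: Expr ⇒* {Term}; Factor ⇒* {Term}.
Replace each nonterminal's rules with the union of the non-unit rules of every nonterminal it unit-derives.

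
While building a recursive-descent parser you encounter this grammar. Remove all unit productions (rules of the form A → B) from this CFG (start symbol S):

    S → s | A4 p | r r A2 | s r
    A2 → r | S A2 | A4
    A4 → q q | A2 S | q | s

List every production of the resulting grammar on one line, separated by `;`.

Unit pairs: A2 ⇒* {A4}.
For every A with A ⇒* B via unit rules, add B's non-unit alternatives to A; then delete every rule of the form X → Y.

S → s | A4 p | r r A2 | s r; A2 → q q | A2 S | q | s | r | S A2; A4 → q q | A2 S | q | s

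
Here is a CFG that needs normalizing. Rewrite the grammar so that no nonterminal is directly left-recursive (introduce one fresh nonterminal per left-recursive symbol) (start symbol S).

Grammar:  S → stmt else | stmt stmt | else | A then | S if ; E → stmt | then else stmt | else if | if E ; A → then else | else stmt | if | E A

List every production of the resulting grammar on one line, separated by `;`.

Left recursion appears on S.
For S: α = {if}, β = {stmt else, stmt stmt, else, A then}. Rewrite as S → β S' and S' → α S' | ε.

S → stmt else S' | stmt stmt S' | else S' | A then S'; E → stmt | then else stmt | else if | if E; A → then else | else stmt | if | E A; S' → if S' | ε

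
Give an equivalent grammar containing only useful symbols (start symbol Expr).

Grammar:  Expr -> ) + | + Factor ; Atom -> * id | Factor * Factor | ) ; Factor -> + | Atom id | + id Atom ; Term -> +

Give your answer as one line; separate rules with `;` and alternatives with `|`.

Expr -> ) + | + Factor; Atom -> * id | Factor * Factor | ); Factor -> + | Atom id | + id Atom

Generating nonterminals: {Atom, Expr, Factor, Term}.
Reachable from Expr after that: {Atom, Expr, Factor}.
Removed useless symbols: {Term} and every production mentioning them.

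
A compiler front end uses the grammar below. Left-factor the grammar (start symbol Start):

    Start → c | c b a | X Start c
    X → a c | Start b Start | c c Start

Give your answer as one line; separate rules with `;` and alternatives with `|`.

Start → X Start c | c Start1; X → a c | Start b Start | c c Start; Start1 → ε | b a

Start has alternatives sharing prefix 'c': factor to Start → c Start1 with Start1 → ε | b a.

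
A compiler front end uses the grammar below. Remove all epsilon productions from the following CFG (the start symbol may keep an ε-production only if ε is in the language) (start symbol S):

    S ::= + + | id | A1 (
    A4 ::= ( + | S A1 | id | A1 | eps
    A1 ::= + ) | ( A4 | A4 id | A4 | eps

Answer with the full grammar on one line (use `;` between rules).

Nullable set = {A1, A4}.
ε ∉ L(G), so no ε-production is kept.
For each production, add variants omitting each subset of nullable occurrences: S → A1 ( gives A1 ( | (. A4 → S A1 gives S A1 | S. A1 → ( A4 gives ( A4 | (. A1 → A4 id gives A4 id | id.

S ::= + + | id | A1 ( | (; A4 ::= ( + | S A1 | S | id | A1; A1 ::= + ) | ( A4 | ( | A4 id | id | A4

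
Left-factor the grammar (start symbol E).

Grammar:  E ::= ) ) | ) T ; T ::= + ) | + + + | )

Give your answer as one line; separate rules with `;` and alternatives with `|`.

E has alternatives sharing prefix ')': factor to E → ) E' with E' → ) | T.
T has alternatives sharing prefix '+': factor to T → + T' with T' → ) | + +.

E ::= ) E'; T ::= ) | + T'; E' ::= ) | T; T' ::= ) | + +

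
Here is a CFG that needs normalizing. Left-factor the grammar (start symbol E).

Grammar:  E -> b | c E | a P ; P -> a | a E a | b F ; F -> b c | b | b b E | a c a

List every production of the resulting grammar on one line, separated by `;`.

E -> b | c E | a P; P -> b F | a P'; F -> a c a | b F'; P' -> eps | E a; F' -> c | eps | b E

P has alternatives sharing prefix 'a': factor to P → a P' with P' → ε | E a.
F has alternatives sharing prefix 'b': factor to F → b F' with F' → c | ε | b E.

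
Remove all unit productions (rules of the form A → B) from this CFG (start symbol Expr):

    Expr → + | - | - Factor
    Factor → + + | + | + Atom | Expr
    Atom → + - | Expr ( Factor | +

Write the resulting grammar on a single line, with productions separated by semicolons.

Unit pairs: Factor ⇒* {Expr}.
For every A with A ⇒* B via unit rules, add B's non-unit alternatives to A; then delete every rule of the form X → Y.

Expr → + | - | - Factor; Factor → + + | + | + Atom | - | - Factor; Atom → + - | Expr ( Factor | +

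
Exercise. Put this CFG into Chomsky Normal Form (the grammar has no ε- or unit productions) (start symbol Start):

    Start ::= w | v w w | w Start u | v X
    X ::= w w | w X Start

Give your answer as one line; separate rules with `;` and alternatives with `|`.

Start ::= w | X1 Y1 | X2 Y2 | X1 X; X ::= X2 X2 | X2 Y3; X1 ::= v; X2 ::= w; X3 ::= u; Y1 ::= X2 X2; Y2 ::= Start X3; Y3 ::= X Start

Introduce a nonterminal for each terminal appearing in a rule of length ≥ 2: X1 → v, X2 → w, X3 → u.
Binarize each right-hand side of length ≥ 3 by chaining fresh nonterminals (Y1, Y2, …): affected rules were Start → X1 X2 X2; Start → X2 Start X3; X → X2 X Start.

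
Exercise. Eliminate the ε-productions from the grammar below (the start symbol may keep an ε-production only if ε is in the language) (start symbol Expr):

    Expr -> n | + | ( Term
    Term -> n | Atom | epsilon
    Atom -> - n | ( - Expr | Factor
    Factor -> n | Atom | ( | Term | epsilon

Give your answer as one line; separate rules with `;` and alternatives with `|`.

Expr -> n | + | ( Term | (; Term -> n | Atom; Atom -> - n | ( - Expr | Factor; Factor -> n | Atom | ( | Term

Nullable set = {Atom, Factor, Term}.
ε ∉ L(G), so no ε-production is kept.
For each production, add variants omitting each subset of nullable occurrences: Expr → ( Term gives ( Term | (.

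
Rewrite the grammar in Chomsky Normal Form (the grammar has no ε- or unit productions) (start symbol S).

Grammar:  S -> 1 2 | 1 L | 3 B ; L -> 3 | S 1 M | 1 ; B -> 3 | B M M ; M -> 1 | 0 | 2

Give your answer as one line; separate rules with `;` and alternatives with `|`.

Introduce a nonterminal for each terminal appearing in a rule of length ≥ 2: X1 → 1, X2 → 2, X3 → 3.
Binarize each right-hand side of length ≥ 3 by chaining fresh nonterminals (Y1, Y2, …): affected rules were L → S X1 M; B → B M M.

S -> X1 X2 | X1 L | X3 B; L -> 3 | S Y1 | 1; B -> 3 | B Y2; M -> 1 | 0 | 2; X1 -> 1; X2 -> 2; X3 -> 3; Y1 -> X1 M; Y2 -> M M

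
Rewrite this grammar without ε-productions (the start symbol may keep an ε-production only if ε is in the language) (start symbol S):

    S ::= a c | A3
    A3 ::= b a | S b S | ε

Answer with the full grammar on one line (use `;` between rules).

S ::= a c | A3 | ε; A3 ::= b a | S b S | S b | b S | b

Nullable set = {A3, S}.
ε ∈ L(G) since S is nullable, so keep S → ε.
For each production, add variants omitting each subset of nullable occurrences: A3 → S b S gives S b S | S b | b S | b.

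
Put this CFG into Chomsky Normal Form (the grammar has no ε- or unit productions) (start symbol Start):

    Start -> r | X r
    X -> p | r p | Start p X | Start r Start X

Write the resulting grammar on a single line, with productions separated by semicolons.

Start -> r | X X1; X -> p | X1 X2 | Start Y1 | Start Y2; X1 -> r; X2 -> p; Y1 -> X2 X; Y2 -> X1 Y3; Y3 -> Start X

Introduce a nonterminal for each terminal appearing in a rule of length ≥ 2: X1 → r, X2 → p.
Binarize each right-hand side of length ≥ 3 by chaining fresh nonterminals (Y1, Y2, …): affected rules were X → Start X2 X; X → Start X1 Start X.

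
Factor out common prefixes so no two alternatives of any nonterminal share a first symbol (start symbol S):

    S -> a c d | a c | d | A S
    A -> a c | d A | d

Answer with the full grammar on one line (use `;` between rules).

S has alternatives sharing prefix 'a c': factor to S → a c S' with S' → d | ε.
A has alternatives sharing prefix 'd': factor to A → d A' with A' → A | ε.

S -> d | A S | a c S'; A -> a c | d A'; S' -> d | epsilon; A' -> A | epsilon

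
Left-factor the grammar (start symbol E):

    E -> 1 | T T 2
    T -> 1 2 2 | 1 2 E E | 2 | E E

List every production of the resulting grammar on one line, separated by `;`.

T has alternatives sharing prefix '1 2': factor to T → 1 2 T' with T' → 2 | E E.

E -> 1 | T T 2; T -> 2 | E E | 1 2 T'; T' -> 2 | E E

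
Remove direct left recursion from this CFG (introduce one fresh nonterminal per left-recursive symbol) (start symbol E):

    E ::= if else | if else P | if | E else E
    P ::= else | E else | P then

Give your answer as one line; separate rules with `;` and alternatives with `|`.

E, P are directly left-recursive.
For E: α = {else E}, β = {if else, if else P, if}. Rewrite as E → β E' and E' → α E' | ε.
For P: α = {then}, β = {else, E else}. Rewrite as P → β P' and P' → α P' | ε.

E ::= if else E' | if else P E' | if E'; P ::= else P' | E else P'; E' ::= else E E' | ε; P' ::= then P' | ε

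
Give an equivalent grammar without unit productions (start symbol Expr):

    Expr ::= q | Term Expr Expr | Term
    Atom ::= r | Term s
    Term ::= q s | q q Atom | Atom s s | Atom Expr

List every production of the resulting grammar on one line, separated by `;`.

Expr ::= q s | q q Atom | Atom s s | Atom Expr | q | Term Expr Expr; Atom ::= r | Term s; Term ::= q s | q q Atom | Atom s s | Atom Expr

Unit pairs: Expr ⇒* {Term}.
For each unit pair (A, B), copy every non-unit production of B to A, then drop all unit productions.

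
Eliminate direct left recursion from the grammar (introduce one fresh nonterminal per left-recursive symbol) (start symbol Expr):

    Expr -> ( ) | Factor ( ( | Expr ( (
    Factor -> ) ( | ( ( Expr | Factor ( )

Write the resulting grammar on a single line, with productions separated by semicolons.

Expr -> ( ) Expr1 | Factor ( ( Expr1; Factor -> ) ( Factor1 | ( ( Expr Factor1; Expr1 -> ( ( Expr1 | ε; Factor1 -> ( ) Factor1 | ε

Expr, Factor are directly left-recursive.
For Expr: α = {( (}, β = {( ), Factor ( (}. Rewrite as Expr → β Expr1 and Expr1 → α Expr1 | ε.
For Factor: α = {( )}, β = {) (, ( ( Expr}. Rewrite as Factor → β Factor1 and Factor1 → α Factor1 | ε.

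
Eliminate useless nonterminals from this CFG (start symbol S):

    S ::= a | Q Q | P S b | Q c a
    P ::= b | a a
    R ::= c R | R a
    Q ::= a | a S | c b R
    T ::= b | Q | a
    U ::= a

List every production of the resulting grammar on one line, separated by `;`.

Generating nonterminals: {P, Q, S, T, U}.
Reachable from S after that: {P, Q, S}.
Removed useless symbols: {R, T, U} and every production mentioning them.

S ::= a | Q Q | P S b | Q c a; P ::= b | a a; Q ::= a | a S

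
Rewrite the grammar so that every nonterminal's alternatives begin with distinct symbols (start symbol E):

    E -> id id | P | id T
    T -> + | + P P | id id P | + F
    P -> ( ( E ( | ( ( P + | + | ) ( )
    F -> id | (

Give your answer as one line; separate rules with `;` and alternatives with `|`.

E has alternatives sharing prefix 'id': factor to E → id E' with E' → id | T.
T has alternatives sharing prefix '+': factor to T → + T' with T' → ε | P P | F.
P has alternatives sharing prefix '( (': factor to P → ( ( P' with P' → E ( | P +.

E -> P | id E'; T -> id id P | + T'; P -> + | ) ( ) | ( ( P'; F -> id | (; E' -> id | T; T' -> eps | P P | F; P' -> E ( | P +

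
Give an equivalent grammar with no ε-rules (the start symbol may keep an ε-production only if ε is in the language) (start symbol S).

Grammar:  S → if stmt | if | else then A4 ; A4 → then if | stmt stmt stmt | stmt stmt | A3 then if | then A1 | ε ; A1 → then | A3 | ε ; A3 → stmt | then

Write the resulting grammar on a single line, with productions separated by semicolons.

The nullable symbols are {A1, A4}.
ε ∉ L(G), so no ε-production is kept.
Expand every rule over subsets of its nullable positions: S → else then A4 gives else then A4 | else then. A4 → then A1 gives then A1 | then.

S → if stmt | if | else then A4 | else then; A4 → then if | stmt stmt stmt | stmt stmt | A3 then if | then A1 | then; A1 → then | A3; A3 → stmt | then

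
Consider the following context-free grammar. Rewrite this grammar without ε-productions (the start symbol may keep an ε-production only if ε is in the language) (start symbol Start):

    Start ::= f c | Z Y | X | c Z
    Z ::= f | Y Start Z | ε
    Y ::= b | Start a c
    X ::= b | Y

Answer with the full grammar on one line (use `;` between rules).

The nullable symbols are {Z}.
ε ∉ L(G), so no ε-production is kept.
For each production, add variants omitting each subset of nullable occurrences: Start → Z Y gives Z Y | Y. Start → c Z gives c Z | c. Z → Y Start Z gives Y Start Z | Y Start.

Start ::= f c | Z Y | Y | X | c Z | c; Z ::= f | Y Start Z | Y Start; Y ::= b | Start a c; X ::= b | Y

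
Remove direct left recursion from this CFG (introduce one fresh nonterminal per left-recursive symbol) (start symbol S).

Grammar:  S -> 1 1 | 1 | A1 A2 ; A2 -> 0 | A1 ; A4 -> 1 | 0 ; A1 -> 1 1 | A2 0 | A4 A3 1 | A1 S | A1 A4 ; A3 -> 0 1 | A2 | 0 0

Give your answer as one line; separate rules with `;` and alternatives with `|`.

A1 is directly left-recursive.
For A1: α = {S, A4}, β = {1 1, A2 0, A4 A3 1}. Rewrite as A1 → β A1' and A1' → α A1' | ε.

S -> 1 1 | 1 | A1 A2; A2 -> 0 | A1; A4 -> 1 | 0; A1 -> 1 1 A1' | A2 0 A1' | A4 A3 1 A1'; A3 -> 0 1 | A2 | 0 0; A1' -> S A1' | A4 A1' | ε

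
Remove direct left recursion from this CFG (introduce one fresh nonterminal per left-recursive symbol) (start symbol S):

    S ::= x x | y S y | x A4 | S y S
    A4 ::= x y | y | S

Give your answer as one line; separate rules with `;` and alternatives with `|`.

Directly left-recursive nonterminal: S.
For S: α = {y S}, β = {x x, y S y, x A4}. Rewrite as S → β S' and S' → α S' | ε.

S ::= x x S' | y S y S' | x A4 S'; A4 ::= x y | y | S; S' ::= y S S' | ε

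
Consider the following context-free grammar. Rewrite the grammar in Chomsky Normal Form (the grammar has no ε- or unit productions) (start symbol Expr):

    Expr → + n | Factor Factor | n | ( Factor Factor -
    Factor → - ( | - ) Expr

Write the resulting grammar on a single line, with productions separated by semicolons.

Introduce a nonterminal for each terminal appearing in a rule of length ≥ 2: X1 → +, X2 → n, X3 → (, X4 → -, X5 → ).
Binarize each right-hand side of length ≥ 3 by chaining fresh nonterminals (Y1, Y2, …): affected rules were Expr → X3 Factor Factor X4; Factor → X4 X5 Expr.

Expr → X1 X2 | Factor Factor | n | X3 Y1; Factor → X4 X3 | X4 Y3; X1 → +; X2 → n; X3 → (; X4 → -; X5 → ); Y1 → Factor Y2; Y2 → Factor X4; Y3 → X5 Expr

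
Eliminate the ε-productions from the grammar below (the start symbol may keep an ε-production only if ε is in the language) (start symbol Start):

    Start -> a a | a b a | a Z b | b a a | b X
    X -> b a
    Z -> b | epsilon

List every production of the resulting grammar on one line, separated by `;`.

Start -> a a | a b a | a Z b | a b | b a a | b X; X -> b a; Z -> b

Nullable nonterminals: {Z}.
ε ∉ L(G), so no ε-production is kept.
Add the nullable-subset variants: Start → a Z b gives a Z b | a b.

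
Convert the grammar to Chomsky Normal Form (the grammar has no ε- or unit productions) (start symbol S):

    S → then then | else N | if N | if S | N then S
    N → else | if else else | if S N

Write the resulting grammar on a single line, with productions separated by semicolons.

S → X1 X1 | X2 N | X3 N | X3 S | N Y1; N → else | X3 Y2 | X3 Y3; X1 → then; X2 → else; X3 → if; Y1 → X1 S; Y2 → X2 X2; Y3 → S N

Introduce a nonterminal for each terminal appearing in a rule of length ≥ 2: X1 → then, X2 → else, X3 → if.
Binarize each right-hand side of length ≥ 3 by chaining fresh nonterminals (Y1, Y2, …): affected rules were S → N X1 S; N → X3 X2 X2; N → X3 S N.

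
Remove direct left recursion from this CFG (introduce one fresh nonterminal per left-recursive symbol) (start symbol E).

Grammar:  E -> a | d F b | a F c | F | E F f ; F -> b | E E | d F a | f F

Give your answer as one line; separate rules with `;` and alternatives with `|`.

Left recursion appears on E.
For E: α = {F f}, β = {a, d F b, a F c, F}. Rewrite as E → β E' and E' → α E' | ε.

E -> a E' | d F b E' | a F c E' | F E'; F -> b | E E | d F a | f F; E' -> F f E' | ε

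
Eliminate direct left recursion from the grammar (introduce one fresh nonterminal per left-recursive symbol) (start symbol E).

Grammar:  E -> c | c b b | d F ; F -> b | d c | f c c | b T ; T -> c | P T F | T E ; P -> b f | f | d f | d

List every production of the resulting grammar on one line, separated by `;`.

T is directly left-recursive.
For T: α = {E}, β = {c, P T F}. Rewrite as T → β T' and T' → α T' | ε.

E -> c | c b b | d F; F -> b | d c | f c c | b T; T -> c T' | P T F T'; P -> b f | f | d f | d; T' -> E T' | ε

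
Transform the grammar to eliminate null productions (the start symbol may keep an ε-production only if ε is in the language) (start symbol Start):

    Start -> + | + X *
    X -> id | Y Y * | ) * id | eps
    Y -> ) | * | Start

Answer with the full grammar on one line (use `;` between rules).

Start -> + | + X * | + *; X -> id | Y Y * | ) * id; Y -> ) | * | Start

The nullable symbols are {X}.
ε ∉ L(G), so no ε-production is kept.
Add the nullable-subset variants: Start → + X * gives + X * | + *.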